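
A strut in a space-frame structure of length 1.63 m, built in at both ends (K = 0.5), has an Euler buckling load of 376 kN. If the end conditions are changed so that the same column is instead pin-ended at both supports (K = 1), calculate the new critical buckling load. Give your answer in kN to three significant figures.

P_cr ≈ 94.0 kN

P_cr ∝ 1/K², so P_cr,new = P_cr,old × (K_old/K_new)² = 376 × (0.5/1)²
= 376 × 0.2500 = 94.0 kN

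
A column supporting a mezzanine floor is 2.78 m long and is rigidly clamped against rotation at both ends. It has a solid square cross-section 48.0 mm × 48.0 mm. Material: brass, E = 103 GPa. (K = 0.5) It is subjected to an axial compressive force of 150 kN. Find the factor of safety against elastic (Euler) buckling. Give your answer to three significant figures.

n ≈ 1.55

I = a⁴/12 = 48.0⁴/12 = 4.424×10^5 mm⁴
I = 4.424×10^5 mm⁴ = 4.424×10^-7 m⁴
Effective length L_e = K·L = 0.5 × 2.78 = 1.390 m
P_cr = π²EI / L_e² = π² × 103×10⁹ × 4.424×10^-7 / 1.390² = 2.328×10^5 N
Factor of safety n = P_cr / P = 232.75 / 150 = 1.55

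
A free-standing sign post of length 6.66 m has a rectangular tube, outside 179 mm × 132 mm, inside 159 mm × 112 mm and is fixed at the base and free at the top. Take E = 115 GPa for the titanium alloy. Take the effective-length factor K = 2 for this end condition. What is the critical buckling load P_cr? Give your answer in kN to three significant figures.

P_cr ≈ 100 kN

Weak-axis I_min = (h_o·b_o³ − h_i·b_i³)/12 with b_o = 132, b_i = 112.0 mm (shorter outer/inner sides).
I_min = (179×132³ − 159.0×112.0³)/12 = 1.569×10^7 mm⁴
I = 1.569×10^7 mm⁴ = 1.569×10^-5 m⁴
Effective length L_e = K·L = 2 × 6.66 = 13.32 m
P_cr = π²EI / L_e² = π² × 115×10⁹ × 1.569×10^-5 / 13.32² = 1.004×10^5 N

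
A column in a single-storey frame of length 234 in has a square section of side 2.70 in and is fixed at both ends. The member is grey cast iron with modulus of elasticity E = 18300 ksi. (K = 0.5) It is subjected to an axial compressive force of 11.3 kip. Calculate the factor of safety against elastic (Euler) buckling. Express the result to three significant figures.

I = a⁴/12 = 2.70⁴/12 = 4.429 in⁴
Effective length L_e = K·L = 0.5 × 234 = 117.0 in
P_cr = π²EI / L_e² = π² × 18300×10³ × 4.429 / 117.0² = 5.843×10^4 lb
Factor of safety n = P_cr / P = 58.432 / 11.3 = 5.17

n ≈ 5.17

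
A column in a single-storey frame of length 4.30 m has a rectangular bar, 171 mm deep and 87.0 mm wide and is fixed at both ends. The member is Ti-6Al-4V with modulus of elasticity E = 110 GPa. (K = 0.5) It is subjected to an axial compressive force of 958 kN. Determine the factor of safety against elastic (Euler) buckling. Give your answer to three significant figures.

n ≈ 2.30

Buckling occurs about the weak axis: I_min = h·b³/12 with b = 87.0 mm (the shorter side).
I_min = 171×87.0³/12 = 9.384×10^6 mm⁴
I = 9.384×10^6 mm⁴ = 9.384×10^-6 m⁴
Effective length L_e = K·L = 0.5 × 4.30 = 2.150 m
P_cr = π²EI / L_e² = π² × 110×10⁹ × 9.384×10^-6 / 2.150² = 2.204×10^6 N
Factor of safety n = P_cr / P = 2203.9 / 958 = 2.30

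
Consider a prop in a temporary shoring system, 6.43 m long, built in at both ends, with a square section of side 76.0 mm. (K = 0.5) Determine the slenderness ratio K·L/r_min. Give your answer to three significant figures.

λ ≈ 147

For a square r = a/√12 = 76.0/√12 = 21.94 mm
L_e = K·L = 0.5 × 6.43 m = 3.215 m = 3215.0 mm
λ = L_e / r_min = 3215.0 / 21.94 = 147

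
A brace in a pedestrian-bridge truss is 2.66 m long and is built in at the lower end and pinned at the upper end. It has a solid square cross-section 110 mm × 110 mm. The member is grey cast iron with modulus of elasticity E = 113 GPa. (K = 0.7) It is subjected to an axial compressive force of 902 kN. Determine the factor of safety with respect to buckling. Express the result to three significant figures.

I = a⁴/12 = 110⁴/12 = 1.220×10^7 mm⁴
I = 1.220×10^7 mm⁴ = 1.220×10^-5 m⁴
Effective length L_e = K·L = 0.7 × 2.66 = 1.862 m
P_cr = π²EI / L_e² = π² × 113×10⁹ × 1.220×10^-5 / 1.862² = 3.925×10^6 N
Factor of safety n = P_cr / P = 3924.7 / 902 = 4.35

n ≈ 4.35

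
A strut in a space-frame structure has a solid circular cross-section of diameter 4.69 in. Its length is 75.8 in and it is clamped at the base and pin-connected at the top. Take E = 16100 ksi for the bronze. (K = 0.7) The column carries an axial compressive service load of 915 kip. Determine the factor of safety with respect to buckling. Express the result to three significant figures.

n ≈ 1.46

I = πd⁴/64 = π×4.69⁴/64 = 23.75 in⁴
Effective length L_e = K·L = 0.7 × 75.8 = 53.06 in
P_cr = π²EI / L_e² = π² × 16100×10³ × 23.75 / 53.06² = 1.340×10^6 lb
Factor of safety n = P_cr / P = 1340.5 / 915 = 1.46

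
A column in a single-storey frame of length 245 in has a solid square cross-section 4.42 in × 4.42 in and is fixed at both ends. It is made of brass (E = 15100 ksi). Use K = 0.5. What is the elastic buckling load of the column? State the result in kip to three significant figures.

I = a⁴/12 = 4.42⁴/12 = 31.81 in⁴
Effective length L_e = K·L = 0.5 × 245 = 122.5 in
P_cr = π²EI / L_e² = π² × 15100×10³ × 31.81 / 122.5² = 3.159×10^5 lb

P_cr ≈ 316 kip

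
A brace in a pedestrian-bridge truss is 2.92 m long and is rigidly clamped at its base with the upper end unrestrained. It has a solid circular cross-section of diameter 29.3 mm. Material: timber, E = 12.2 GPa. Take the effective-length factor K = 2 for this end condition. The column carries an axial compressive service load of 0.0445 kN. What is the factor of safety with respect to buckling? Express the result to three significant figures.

n ≈ 2.87

I = πd⁴/64 = π×29.3⁴/64 = 3.618×10^4 mm⁴
I = 3.618×10^4 mm⁴ = 3.618×10^-8 m⁴
Effective length L_e = K·L = 2 × 2.92 = 5.840 m
P_cr = π²EI / L_e² = π² × 12.2×10⁹ × 3.618×10^-8 / 5.840² = 127.7 N
Factor of safety n = P_cr / P = 0.12772 / 0.0445 = 2.87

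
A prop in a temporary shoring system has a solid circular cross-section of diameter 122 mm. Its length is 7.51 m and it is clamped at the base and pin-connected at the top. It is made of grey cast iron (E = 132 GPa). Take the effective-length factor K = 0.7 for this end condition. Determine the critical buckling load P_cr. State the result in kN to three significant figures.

P_cr ≈ 513 kN

I = πd⁴/64 = π×122⁴/64 = 1.087×10^7 mm⁴
I = 1.087×10^7 mm⁴ = 1.087×10^-5 m⁴
Effective length L_e = K·L = 0.7 × 7.51 = 5.257 m
P_cr = π²EI / L_e² = π² × 132×10⁹ × 1.087×10^-5 / 5.257² = 5.126×10^5 N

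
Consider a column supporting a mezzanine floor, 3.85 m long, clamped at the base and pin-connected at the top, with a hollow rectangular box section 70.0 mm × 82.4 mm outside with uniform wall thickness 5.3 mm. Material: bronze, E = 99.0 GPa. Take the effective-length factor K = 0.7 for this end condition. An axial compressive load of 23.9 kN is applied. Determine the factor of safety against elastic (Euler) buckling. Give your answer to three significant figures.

Inner dimensions: h_i = 82.4 − 2×5.3 = 71.80 mm, b_i = 70.0 − 2×5.3 = 59.40 mm
Weak-axis I_min = (h_o·b_o³ − h_i·b_i³)/12 with b_o = 70.0, b_i = 59.40 mm (shorter outer/inner sides).
I_min = (82.4×70.0³ − 71.80×59.40³)/12 = 1.101×10^6 mm⁴
I = 1.101×10^6 mm⁴ = 1.101×10^-6 m⁴
Effective length L_e = K·L = 0.7 × 3.85 = 2.695 m
P_cr = π²EI / L_e² = π² × 99.0×10⁹ × 1.101×10^-6 / 2.695² = 1.482×10^5 N
Factor of safety n = P_cr / P = 148.15 / 23.9 = 6.20

n ≈ 6.20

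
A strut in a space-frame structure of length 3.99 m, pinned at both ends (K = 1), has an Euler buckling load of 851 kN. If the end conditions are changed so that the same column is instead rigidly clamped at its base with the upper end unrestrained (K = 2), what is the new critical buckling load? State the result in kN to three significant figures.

P_cr ∝ 1/K², so P_cr,new = P_cr,old × (K_old/K_new)² = 851 × (1/2)²
= 851 × 0.2500 = 213 kN

P_cr ≈ 213 kN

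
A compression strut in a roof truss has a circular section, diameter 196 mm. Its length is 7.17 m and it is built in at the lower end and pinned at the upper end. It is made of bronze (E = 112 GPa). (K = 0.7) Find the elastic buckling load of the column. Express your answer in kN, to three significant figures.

I = πd⁴/64 = π×196⁴/64 = 7.244×10^7 mm⁴
I = 7.244×10^7 mm⁴ = 7.244×10^-5 m⁴
Effective length L_e = K·L = 0.7 × 7.17 = 5.019 m
P_cr = π²EI / L_e² = π² × 112×10⁹ × 7.244×10^-5 / 5.019² = 3.179×10^6 N

P_cr ≈ 3180 kN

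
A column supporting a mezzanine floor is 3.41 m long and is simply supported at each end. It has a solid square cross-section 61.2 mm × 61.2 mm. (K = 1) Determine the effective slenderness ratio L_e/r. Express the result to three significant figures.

λ ≈ 193

I = a⁴/12 = 61.2⁴/12 = 1.169×10^6 mm⁴
A = 3.745×10^3 mm²;  r_min = √(I/A) = √(1.169×10^6/3.745×10^3) = 17.67 mm
L_e = K·L = 1 × 3.41 m = 3.410 m = 3410.0 mm
λ = L_e / r_min = 3410.0 / 17.67 = 193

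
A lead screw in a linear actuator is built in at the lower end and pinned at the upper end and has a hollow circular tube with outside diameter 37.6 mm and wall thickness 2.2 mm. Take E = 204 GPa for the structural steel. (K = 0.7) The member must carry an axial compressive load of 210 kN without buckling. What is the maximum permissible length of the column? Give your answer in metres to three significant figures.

Inner diameter d_i = 37.6 − 2×2.2 = 33.20 mm
I = π(d_o⁴ − d_i⁴)/64 = π(37.6⁴ − 33.20⁴)/64 = 3.847×10^4 mm⁴
I = 3.847×10^-8 m⁴
At the buckling limit P_cr = P = 2.100×10^5 N
From P_cr = π²EI/(K·L)²:  L = (1/K)·√(π²EI/P_cr) = (1/0.7)·√(π²×2.04×10^11×3.847×10^-8/2.100×10^5)
L = 0.868 m

L_max ≈ 0.868 m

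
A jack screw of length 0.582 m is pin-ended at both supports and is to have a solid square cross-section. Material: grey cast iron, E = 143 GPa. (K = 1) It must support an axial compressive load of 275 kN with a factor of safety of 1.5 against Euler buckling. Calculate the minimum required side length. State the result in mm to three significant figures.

Required P_cr = n·P = 1.5 × 275 = 412.5 kN
L_e = K·L = 1 × 0.582 = 0.5820 m
Required I = P_cr·L_e²/(π²E) = 4.125×10^5 × 0.5820² / (π² × 1.43×10^11) = 9.900×10^-8 m⁴
I_req = 9.900×10^4 mm⁴
Solid square: I = a⁴/12  ⇒  a = (12I)^(1/4) = (12×9.900×10^4)^(1/4) = 33.0 mm

a ≈ 33.0 mm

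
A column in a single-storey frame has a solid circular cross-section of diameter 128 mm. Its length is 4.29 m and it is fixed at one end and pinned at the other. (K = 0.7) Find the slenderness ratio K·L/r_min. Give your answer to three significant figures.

For a solid circle r = d/4 = 128/4 = 32.00 mm
L_e = K·L = 0.7 × 4.29 m = 3.003 m = 3003.0 mm
λ = L_e / r_min = 3003.0 / 32.00 = 93.8

λ ≈ 93.8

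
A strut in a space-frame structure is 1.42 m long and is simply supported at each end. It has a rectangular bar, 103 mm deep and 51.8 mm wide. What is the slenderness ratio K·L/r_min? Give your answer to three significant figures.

For a rectangle r_min = b/√12 = 51.8/√12 = 14.95 mm
L_e = K·L = 1 × 1.42 m = 1.420 m = 1420.0 mm
λ = L_e / r_min = 1420.0 / 14.95 = 95.0

λ ≈ 95.0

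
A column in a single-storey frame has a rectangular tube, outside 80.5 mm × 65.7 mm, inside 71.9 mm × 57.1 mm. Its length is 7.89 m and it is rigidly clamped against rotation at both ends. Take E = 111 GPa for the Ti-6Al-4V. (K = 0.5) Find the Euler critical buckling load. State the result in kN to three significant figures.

P_cr ≈ 55.4 kN

Weak-axis I_min = (h_o·b_o³ − h_i·b_i³)/12 with b_o = 65.7, b_i = 57.10 mm (shorter outer/inner sides).
I_min = (80.5×65.7³ − 71.90×57.10³)/12 = 7.870×10^5 mm⁴
I = 7.870×10^5 mm⁴ = 7.870×10^-7 m⁴
Effective length L_e = K·L = 0.5 × 7.89 = 3.945 m
P_cr = π²EI / L_e² = π² × 111×10⁹ × 7.870×10^-7 / 3.945² = 5.540×10^4 N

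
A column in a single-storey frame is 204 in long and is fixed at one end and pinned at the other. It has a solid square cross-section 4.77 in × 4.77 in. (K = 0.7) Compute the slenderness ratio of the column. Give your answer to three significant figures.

λ ≈ 104

I = a⁴/12 = 4.77⁴/12 = 43.14 in⁴
A = 22.75 in²;  r_min = √(I/A) = √(43.14/22.75) = 1.377 in
L_e = K·L = 0.7 × 204 = 142.8 in
λ = L_e / r_min = 142.80 / 1.377 = 104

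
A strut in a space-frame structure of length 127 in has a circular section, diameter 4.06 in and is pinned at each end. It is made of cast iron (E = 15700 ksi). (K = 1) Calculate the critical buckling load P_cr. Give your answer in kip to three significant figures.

I = πd⁴/64 = π×4.06⁴/64 = 13.34 in⁴
Effective length L_e = K·L = 1 × 127 = 127.0 in
P_cr = π²EI / L_e² = π² × 15700×10³ × 13.34 / 127.0² = 1.281×10^5 lb

P_cr ≈ 128 kip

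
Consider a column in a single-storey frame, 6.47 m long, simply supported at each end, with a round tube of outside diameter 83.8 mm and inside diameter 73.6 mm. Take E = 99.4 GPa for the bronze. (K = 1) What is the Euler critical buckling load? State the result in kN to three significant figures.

d_o = 83.8 mm, d_i = 73.6 mm
I = π(d_o⁴ − d_i⁴)/64 = π(83.8⁴ − 73.60⁴)/64 = 9.803×10^5 mm⁴
I = 9.803×10^5 mm⁴ = 9.803×10^-7 m⁴
Effective length L_e = K·L = 1 × 6.47 = 6.470 m
P_cr = π²EI / L_e² = π² × 99.4×10⁹ × 9.803×10^-7 / 6.470² = 2.297×10^4 N

P_cr ≈ 23.0 kN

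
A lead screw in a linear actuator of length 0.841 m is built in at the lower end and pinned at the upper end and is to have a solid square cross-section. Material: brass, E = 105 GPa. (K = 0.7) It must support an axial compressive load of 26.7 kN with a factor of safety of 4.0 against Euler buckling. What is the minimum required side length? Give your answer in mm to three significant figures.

a ≈ 25.6 mm

Required P_cr = n·P = 4.0 × 26.7 = 106.8 kN
L_e = K·L = 0.7 × 0.841 = 0.5887 m
Required I = P_cr·L_e²/(π²E) = 1.068×10^5 × 0.5887² / (π² × 1.05×10^11) = 3.572×10^-8 m⁴
I_req = 3.572×10^4 mm⁴
Solid square: I = a⁴/12  ⇒  a = (12I)^(1/4) = (12×3.572×10^4)^(1/4) = 25.6 mm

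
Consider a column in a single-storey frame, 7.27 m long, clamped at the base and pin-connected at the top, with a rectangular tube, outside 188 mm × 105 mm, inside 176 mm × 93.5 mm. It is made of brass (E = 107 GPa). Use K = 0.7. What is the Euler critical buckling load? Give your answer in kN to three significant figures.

Weak-axis I_min = (h_o·b_o³ − h_i·b_i³)/12 with b_o = 105, b_i = 93.50 mm (shorter outer/inner sides).
I_min = (188×105³ − 176.0×93.50³)/12 = 6.148×10^6 mm⁴
I = 6.148×10^6 mm⁴ = 6.148×10^-6 m⁴
Effective length L_e = K·L = 0.7 × 7.27 = 5.089 m
P_cr = π²EI / L_e² = π² × 107×10⁹ × 6.148×10^-6 / 5.089² = 2.507×10^5 N

P_cr ≈ 251 kN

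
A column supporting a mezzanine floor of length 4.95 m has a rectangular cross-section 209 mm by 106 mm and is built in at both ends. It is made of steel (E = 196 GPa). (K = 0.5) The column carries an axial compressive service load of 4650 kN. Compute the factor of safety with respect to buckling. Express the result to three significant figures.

Buckling occurs about the weak axis: I_min = h·b³/12 with b = 106 mm (the shorter side).
I_min = 209×106³/12 = 2.074×10^7 mm⁴
I = 2.074×10^7 mm⁴ = 2.074×10^-5 m⁴
Effective length L_e = K·L = 0.5 × 4.95 = 2.475 m
P_cr = π²EI / L_e² = π² × 196×10⁹ × 2.074×10^-5 / 2.475² = 6.551×10^6 N
Factor of safety n = P_cr / P = 6550.7 / 4650 = 1.41

n ≈ 1.41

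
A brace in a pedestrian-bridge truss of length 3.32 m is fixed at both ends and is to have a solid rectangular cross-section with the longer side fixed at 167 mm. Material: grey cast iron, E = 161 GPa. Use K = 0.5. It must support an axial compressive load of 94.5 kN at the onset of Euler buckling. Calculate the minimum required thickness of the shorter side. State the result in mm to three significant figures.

L_e = K·L = 0.5 × 3.32 = 1.660 m
Required I = P_cr·L_e²/(π²E) = 9.450×10^4 × 1.660² / (π² × 1.61×10^11) = 1.639×10^-7 m⁴
I_req = 1.639×10^5 mm⁴
Rectangle, weak axis: I_min = h·b³/12 with h = 167 mm fixed  ⇒  b = (12I/h)^(1/3) = 22.8 mm

b ≈ 22.8 mm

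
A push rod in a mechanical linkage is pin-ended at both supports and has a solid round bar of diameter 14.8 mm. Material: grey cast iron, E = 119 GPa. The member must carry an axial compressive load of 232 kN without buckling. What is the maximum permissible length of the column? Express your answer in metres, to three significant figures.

I = πd⁴/64 = π×14.8⁴/64 = 2.355×10^3 mm⁴
I = 2.355×10^-9 m⁴
At the buckling limit P_cr = P = 2.320×10^5 N
From P_cr = π²EI/(K·L)²:  L = (1/K)·√(π²EI/P_cr) = (1/1)·√(π²×1.19×10^11×2.355×10^-9/2.320×10^5)
L = 0.109 m

L_max ≈ 0.109 m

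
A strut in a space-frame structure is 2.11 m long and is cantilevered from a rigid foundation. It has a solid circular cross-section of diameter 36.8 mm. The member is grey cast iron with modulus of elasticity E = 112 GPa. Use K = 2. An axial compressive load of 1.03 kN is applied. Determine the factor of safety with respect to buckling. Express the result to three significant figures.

I = πd⁴/64 = π×36.8⁴/64 = 9.002×10^4 mm⁴
I = 9.002×10^4 mm⁴ = 9.002×10^-8 m⁴
Effective length L_e = K·L = 2 × 2.11 = 4.220 m
P_cr = π²EI / L_e² = π² × 112×10⁹ × 9.002×10^-8 / 4.220² = 5.588×10^3 N
Factor of safety n = P_cr / P = 5.5880 / 1.03 = 5.43

n ≈ 5.43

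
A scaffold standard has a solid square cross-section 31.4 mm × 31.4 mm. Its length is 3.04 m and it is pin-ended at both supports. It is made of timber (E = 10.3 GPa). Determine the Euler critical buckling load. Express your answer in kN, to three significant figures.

I = a⁴/12 = 31.4⁴/12 = 8.101×10^4 mm⁴
I = 8.101×10^4 mm⁴ = 8.101×10^-8 m⁴
Effective length L_e = K·L = 1 × 3.04 = 3.040 m
P_cr = π²EI / L_e² = π² × 10.3×10⁹ × 8.101×10^-8 / 3.040² = 891.1 N

P_cr ≈ 0.891 kN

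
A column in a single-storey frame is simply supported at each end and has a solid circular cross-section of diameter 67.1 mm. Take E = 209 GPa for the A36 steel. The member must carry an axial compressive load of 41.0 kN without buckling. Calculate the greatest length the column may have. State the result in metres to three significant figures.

L_max ≈ 7.08 m

I = πd⁴/64 = π×67.1⁴/64 = 9.951×10^5 mm⁴
I = 9.951×10^-7 m⁴
At the buckling limit P_cr = P = 4.100×10^4 N
From P_cr = π²EI/(K·L)²:  L = (1/K)·√(π²EI/P_cr) = (1/1)·√(π²×2.09×10^11×9.951×10^-7/4.100×10^4)
L = 7.08 m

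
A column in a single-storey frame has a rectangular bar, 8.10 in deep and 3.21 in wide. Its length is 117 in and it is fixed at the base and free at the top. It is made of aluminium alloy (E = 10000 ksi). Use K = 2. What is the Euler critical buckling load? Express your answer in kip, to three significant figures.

P_cr ≈ 40.2 kip

Buckling occurs about the weak axis: I_min = h·b³/12 with b = 3.21 in (the shorter side).
I_min = 8.10×3.21³/12 = 22.33 in⁴
Effective length L_e = K·L = 2 × 117 = 234.0 in
P_cr = π²EI / L_e² = π² × 10000×10³ × 22.33 / 234.0² = 4.024×10^4 lb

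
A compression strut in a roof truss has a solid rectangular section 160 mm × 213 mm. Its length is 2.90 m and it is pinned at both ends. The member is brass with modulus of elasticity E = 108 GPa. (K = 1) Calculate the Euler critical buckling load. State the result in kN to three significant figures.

Buckling occurs about the weak axis: I_min = h·b³/12 with b = 160 mm (the shorter side).
I_min = 213×160³/12 = 7.270×10^7 mm⁴
I = 7.270×10^7 mm⁴ = 7.270×10^-5 m⁴
Effective length L_e = K·L = 1 × 2.90 = 2.900 m
P_cr = π²EI / L_e² = π² × 108×10⁹ × 7.270×10^-5 / 2.900² = 9.215×10^6 N

P_cr ≈ 9210 kN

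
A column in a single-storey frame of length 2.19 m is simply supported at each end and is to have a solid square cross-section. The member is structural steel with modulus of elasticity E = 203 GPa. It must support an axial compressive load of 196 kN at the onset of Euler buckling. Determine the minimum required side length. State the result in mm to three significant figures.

L_e = K·L = 1 × 2.19 = 2.190 m
Required I = P_cr·L_e²/(π²E) = 1.960×10^5 × 2.190² / (π² × 2.03×10^11) = 4.692×10^-7 m⁴
I_req = 4.692×10^5 mm⁴
Solid square: I = a⁴/12  ⇒  a = (12I)^(1/4) = (12×4.692×10^5)^(1/4) = 48.7 mm

a ≈ 48.7 mm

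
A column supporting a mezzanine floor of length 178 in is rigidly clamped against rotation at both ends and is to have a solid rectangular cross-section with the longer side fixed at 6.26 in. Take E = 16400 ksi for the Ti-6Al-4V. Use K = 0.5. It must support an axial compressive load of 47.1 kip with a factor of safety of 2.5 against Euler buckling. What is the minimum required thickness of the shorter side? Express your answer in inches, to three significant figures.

b ≈ 2.23 in

Required P_cr = n·P = 2.5 × 47.1 = 117.8 kip
L_e = K·L = 0.5 × 178 = 89.00 in
Required I = P_cr·L_e²/(π²E) = 1.177×10^5 × 89.00² / (π² × 1.64×10^7) = 5.762 in⁴
Rectangle, weak axis: I_min = h·b³/12 with h = 6.26 in fixed  ⇒  b = (12I/h)^(1/3) = 2.23 in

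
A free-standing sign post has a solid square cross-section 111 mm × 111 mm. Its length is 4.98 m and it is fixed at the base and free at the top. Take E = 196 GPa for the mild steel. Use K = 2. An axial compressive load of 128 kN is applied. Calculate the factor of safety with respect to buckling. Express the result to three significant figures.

I = a⁴/12 = 111⁴/12 = 1.265×10^7 mm⁴
I = 1.265×10^7 mm⁴ = 1.265×10^-5 m⁴
Effective length L_e = K·L = 2 × 4.98 = 9.960 m
P_cr = π²EI / L_e² = π² × 196×10⁹ × 1.265×10^-5 / 9.960² = 2.467×10^5 N
Factor of safety n = P_cr / P = 246.69 / 128 = 1.93

n ≈ 1.93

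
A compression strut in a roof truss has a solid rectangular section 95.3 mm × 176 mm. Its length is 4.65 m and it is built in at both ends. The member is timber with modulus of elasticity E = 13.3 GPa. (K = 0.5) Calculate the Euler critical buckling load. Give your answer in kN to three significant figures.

P_cr ≈ 308 kN

Buckling occurs about the weak axis: I_min = h·b³/12 with b = 95.3 mm (the shorter side).
I_min = 176×95.3³/12 = 1.269×10^7 mm⁴
I = 1.269×10^7 mm⁴ = 1.269×10^-5 m⁴
Effective length L_e = K·L = 0.5 × 4.65 = 2.325 m
P_cr = π²EI / L_e² = π² × 13.3×10⁹ × 1.269×10^-5 / 2.325² = 3.083×10^5 N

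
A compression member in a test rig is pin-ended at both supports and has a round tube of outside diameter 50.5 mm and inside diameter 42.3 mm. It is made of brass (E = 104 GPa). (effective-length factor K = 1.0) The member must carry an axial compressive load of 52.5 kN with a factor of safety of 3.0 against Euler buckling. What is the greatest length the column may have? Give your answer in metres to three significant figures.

d_o = 50.5 mm, d_i = 42.3 mm
I = π(d_o⁴ − d_i⁴)/64 = π(50.5⁴ − 42.30⁴)/64 = 1.621×10^5 mm⁴
I = 1.621×10^-7 m⁴
Required critical load P_cr = n·P = 3.0 × 52.5 = 157.5 kN = 1.575×10^5 N
From P_cr = π²EI/(K·L)²:  L = (1/K)·√(π²EI/P_cr) = (1/1)·√(π²×1.04×10^11×1.621×10^-7/1.575×10^5)
L = 1.03 m

L_max ≈ 1.03 m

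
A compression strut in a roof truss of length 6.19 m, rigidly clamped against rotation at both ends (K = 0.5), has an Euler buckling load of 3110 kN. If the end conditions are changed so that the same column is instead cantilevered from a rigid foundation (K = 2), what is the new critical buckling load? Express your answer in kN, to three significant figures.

P_cr ∝ 1/K², so P_cr,new = P_cr,old × (K_old/K_new)² = 3110 × (0.5/2)²
= 3110 × 0.06250 = 194 kN

P_cr ≈ 194 kN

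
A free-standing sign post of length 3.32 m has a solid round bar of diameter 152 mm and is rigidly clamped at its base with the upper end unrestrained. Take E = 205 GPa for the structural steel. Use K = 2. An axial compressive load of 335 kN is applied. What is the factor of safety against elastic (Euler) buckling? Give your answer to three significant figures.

n ≈ 3.59

I = πd⁴/64 = π×152⁴/64 = 2.620×10^7 mm⁴
I = 2.620×10^7 mm⁴ = 2.620×10^-5 m⁴
Effective length L_e = K·L = 2 × 3.32 = 6.640 m
P_cr = π²EI / L_e² = π² × 205×10⁹ × 2.620×10^-5 / 6.640² = 1.202×10^6 N
Factor of safety n = P_cr / P = 1202.4 / 335 = 3.59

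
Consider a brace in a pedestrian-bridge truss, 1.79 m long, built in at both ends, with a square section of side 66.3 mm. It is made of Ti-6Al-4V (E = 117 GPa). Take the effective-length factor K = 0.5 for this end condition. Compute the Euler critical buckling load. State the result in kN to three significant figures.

P_cr ≈ 2320 kN

I = a⁴/12 = 66.3⁴/12 = 1.610×10^6 mm⁴
I = 1.610×10^6 mm⁴ = 1.610×10^-6 m⁴
Effective length L_e = K·L = 0.5 × 1.79 = 0.8950 m
P_cr = π²EI / L_e² = π² × 117×10⁹ × 1.610×10^-6 / 0.8950² = 2.321×10^6 N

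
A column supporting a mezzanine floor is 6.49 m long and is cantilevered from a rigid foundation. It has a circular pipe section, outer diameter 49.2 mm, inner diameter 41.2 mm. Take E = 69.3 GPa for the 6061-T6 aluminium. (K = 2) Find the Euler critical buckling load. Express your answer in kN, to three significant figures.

P_cr ≈ 0.593 kN

d_o = 49.2 mm, d_i = 41.2 mm
I = π(d_o⁴ − d_i⁴)/64 = π(49.2⁴ − 41.20⁴)/64 = 1.462×10^5 mm⁴
I = 1.462×10^5 mm⁴ = 1.462×10^-7 m⁴
Effective length L_e = K·L = 2 × 6.49 = 12.98 m
P_cr = π²EI / L_e² = π² × 69.3×10⁹ × 1.462×10^-7 / 12.98² = 593.5 N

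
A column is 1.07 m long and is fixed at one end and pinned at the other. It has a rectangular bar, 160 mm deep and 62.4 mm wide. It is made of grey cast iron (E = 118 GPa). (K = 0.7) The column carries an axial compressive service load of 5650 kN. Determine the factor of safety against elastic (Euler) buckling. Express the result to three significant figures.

n ≈ 1.19

Buckling occurs about the weak axis: I_min = h·b³/12 with b = 62.4 mm (the shorter side).
I_min = 160×62.4³/12 = 3.240×10^6 mm⁴
I = 3.240×10^6 mm⁴ = 3.240×10^-6 m⁴
Effective length L_e = K·L = 0.7 × 1.07 = 0.7490 m
P_cr = π²EI / L_e² = π² × 118×10⁹ × 3.240×10^-6 / 0.7490² = 6.725×10^6 N
Factor of safety n = P_cr / P = 6725.3 / 5650 = 1.19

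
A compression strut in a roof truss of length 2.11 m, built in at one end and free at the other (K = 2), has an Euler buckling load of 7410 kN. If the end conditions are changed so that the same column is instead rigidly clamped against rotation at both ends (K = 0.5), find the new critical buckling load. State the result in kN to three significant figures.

P_cr ∝ 1/K², so P_cr,new = P_cr,old × (K_old/K_new)² = 7410 × (2/0.5)²
= 7410 × 16.00 = 119000 kN

P_cr ≈ 119000 kN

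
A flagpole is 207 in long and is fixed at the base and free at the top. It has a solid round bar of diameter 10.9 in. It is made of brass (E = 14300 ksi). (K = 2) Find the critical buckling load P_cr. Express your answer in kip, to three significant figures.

P_cr ≈ 571 kip

I = πd⁴/64 = π×10.9⁴/64 = 692.9 in⁴
Effective length L_e = K·L = 2 × 207 = 414.0 in
P_cr = π²EI / L_e² = π² × 14300×10³ × 692.9 / 414.0² = 5.706×10^5 lb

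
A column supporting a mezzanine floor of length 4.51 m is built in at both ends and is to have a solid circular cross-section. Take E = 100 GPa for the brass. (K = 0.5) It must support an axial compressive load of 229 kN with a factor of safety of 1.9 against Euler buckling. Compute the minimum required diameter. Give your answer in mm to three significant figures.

Required P_cr = n·P = 1.9 × 229 = 435.1 kN
L_e = K·L = 0.5 × 4.51 = 2.255 m
Required I = P_cr·L_e²/(π²E) = 4.351×10^5 × 2.255² / (π² × 1.00×10^11) = 2.242×10^-6 m⁴
I_req = 2.242×10^6 mm⁴
Solid circle: I = πd⁴/64  ⇒  d = (64I/π)^(1/4) = (64×2.242×10^6/π)^(1/4) = 82.2 mm

d ≈ 82.2 mm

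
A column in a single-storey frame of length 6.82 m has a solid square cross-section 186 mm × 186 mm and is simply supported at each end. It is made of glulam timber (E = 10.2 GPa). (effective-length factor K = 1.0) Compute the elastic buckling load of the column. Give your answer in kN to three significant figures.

P_cr ≈ 216 kN

I = a⁴/12 = 186⁴/12 = 9.974×10^7 mm⁴
I = 9.974×10^7 mm⁴ = 9.974×10^-5 m⁴
Effective length L_e = K·L = 1 × 6.82 = 6.820 m
P_cr = π²EI / L_e² = π² × 10.2×10⁹ × 9.974×10^-5 / 6.820² = 2.159×10^5 N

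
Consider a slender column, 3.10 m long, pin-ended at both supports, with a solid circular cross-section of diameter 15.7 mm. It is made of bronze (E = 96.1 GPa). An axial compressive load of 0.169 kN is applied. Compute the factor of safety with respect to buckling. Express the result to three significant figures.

I = πd⁴/64 = π×15.7⁴/64 = 2.982×10^3 mm⁴
I = 2.982×10^3 mm⁴ = 2.982×10^-9 m⁴
Effective length L_e = K·L = 1 × 3.10 = 3.100 m
P_cr = π²EI / L_e² = π² × 96.1×10⁹ × 2.982×10^-9 / 3.100² = 294.4 N
Factor of safety n = P_cr / P = 0.29435 / 0.169 = 1.74

n ≈ 1.74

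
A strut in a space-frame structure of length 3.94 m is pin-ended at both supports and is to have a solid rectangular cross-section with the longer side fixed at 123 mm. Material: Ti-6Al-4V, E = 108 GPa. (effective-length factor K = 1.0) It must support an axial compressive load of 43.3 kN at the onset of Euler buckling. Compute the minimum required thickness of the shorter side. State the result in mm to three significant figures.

L_e = K·L = 1 × 3.94 = 3.940 m
Required I = P_cr·L_e²/(π²E) = 4.330×10^4 × 3.940² / (π² × 1.08×10^11) = 6.306×10^-7 m⁴
I_req = 6.306×10^5 mm⁴
Rectangle, weak axis: I_min = h·b³/12 with h = 123 mm fixed  ⇒  b = (12I/h)^(1/3) = 39.5 mm

b ≈ 39.5 mm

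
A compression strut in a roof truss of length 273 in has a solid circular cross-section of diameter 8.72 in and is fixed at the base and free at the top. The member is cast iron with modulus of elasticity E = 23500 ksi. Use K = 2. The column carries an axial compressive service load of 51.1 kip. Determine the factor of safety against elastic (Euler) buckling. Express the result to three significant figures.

I = πd⁴/64 = π×8.72⁴/64 = 283.8 in⁴
Effective length L_e = K·L = 2 × 273 = 546.0 in
P_cr = π²EI / L_e² = π² × 23500×10³ × 283.8 / 546.0² = 2.208×10^5 lb
Factor of safety n = P_cr / P = 220.81 / 51.1 = 4.32

n ≈ 4.32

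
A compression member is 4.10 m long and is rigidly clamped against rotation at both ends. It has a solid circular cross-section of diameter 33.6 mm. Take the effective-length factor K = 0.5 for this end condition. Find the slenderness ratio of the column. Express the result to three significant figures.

I = πd⁴/64 = π×33.6⁴/64 = 6.256×10^4 mm⁴
A = 886.7 mm²;  r_min = √(I/A) = √(6.256×10^4/886.7) = 8.400 mm
L_e = K·L = 0.5 × 4.10 m = 2.050 m = 2050.0 mm
λ = L_e / r_min = 2050.0 / 8.400 = 244

λ ≈ 244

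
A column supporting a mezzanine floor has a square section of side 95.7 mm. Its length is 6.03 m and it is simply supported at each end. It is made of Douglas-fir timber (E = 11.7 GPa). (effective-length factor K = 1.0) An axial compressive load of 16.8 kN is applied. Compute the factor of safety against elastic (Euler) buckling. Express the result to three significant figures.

I = a⁴/12 = 95.7⁴/12 = 6.990×10^6 mm⁴
I = 6.990×10^6 mm⁴ = 6.990×10^-6 m⁴
Effective length L_e = K·L = 1 × 6.03 = 6.030 m
P_cr = π²EI / L_e² = π² × 11.7×10⁹ × 6.990×10^-6 / 6.030² = 2.220×10^4 N
Factor of safety n = P_cr / P = 22.198 / 16.8 = 1.32

n ≈ 1.32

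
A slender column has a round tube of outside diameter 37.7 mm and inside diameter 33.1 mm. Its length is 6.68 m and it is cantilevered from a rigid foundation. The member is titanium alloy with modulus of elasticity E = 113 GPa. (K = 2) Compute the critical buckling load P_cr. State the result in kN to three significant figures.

d_o = 37.7 mm, d_i = 33.1 mm
I = π(d_o⁴ − d_i⁴)/64 = π(37.7⁴ − 33.10⁴)/64 = 4.024×10^4 mm⁴
I = 4.024×10^4 mm⁴ = 4.024×10^-8 m⁴
Effective length L_e = K·L = 2 × 6.68 = 13.36 m
P_cr = π²EI / L_e² = π² × 113×10⁹ × 4.024×10^-8 / 13.36² = 251.4 N

P_cr ≈ 0.251 kN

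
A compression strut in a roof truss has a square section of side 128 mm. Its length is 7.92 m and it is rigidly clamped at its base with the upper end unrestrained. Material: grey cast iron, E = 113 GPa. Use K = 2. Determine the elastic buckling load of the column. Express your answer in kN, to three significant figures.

I = a⁴/12 = 128⁴/12 = 2.237×10^7 mm⁴
I = 2.237×10^7 mm⁴ = 2.237×10^-5 m⁴
Effective length L_e = K·L = 2 × 7.92 = 15.84 m
P_cr = π²EI / L_e² = π² × 113×10⁹ × 2.237×10^-5 / 15.84² = 9.943×10^4 N

P_cr ≈ 99.4 kN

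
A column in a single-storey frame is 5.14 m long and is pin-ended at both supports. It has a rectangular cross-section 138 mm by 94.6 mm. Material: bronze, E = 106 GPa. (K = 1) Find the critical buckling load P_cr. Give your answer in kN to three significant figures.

Buckling occurs about the weak axis: I_min = h·b³/12 with b = 94.6 mm (the shorter side).
I_min = 138×94.6³/12 = 9.736×10^6 mm⁴
I = 9.736×10^6 mm⁴ = 9.736×10^-6 m⁴
Effective length L_e = K·L = 1 × 5.14 = 5.140 m
P_cr = π²EI / L_e² = π² × 106×10⁹ × 9.736×10^-6 / 5.140² = 3.855×10^5 N

P_cr ≈ 386 kN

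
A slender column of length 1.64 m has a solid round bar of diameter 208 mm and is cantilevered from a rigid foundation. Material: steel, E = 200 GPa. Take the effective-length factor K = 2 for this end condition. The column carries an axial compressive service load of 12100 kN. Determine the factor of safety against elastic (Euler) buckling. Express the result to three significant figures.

n ≈ 1.39

I = πd⁴/64 = π×208⁴/64 = 9.188×10^7 mm⁴
I = 9.188×10^7 mm⁴ = 9.188×10^-5 m⁴
Effective length L_e = K·L = 2 × 1.64 = 3.280 m
P_cr = π²EI / L_e² = π² × 200×10⁹ × 9.188×10^-5 / 3.280² = 1.686×10^7 N
Factor of safety n = P_cr / P = 16858 / 12100 = 1.39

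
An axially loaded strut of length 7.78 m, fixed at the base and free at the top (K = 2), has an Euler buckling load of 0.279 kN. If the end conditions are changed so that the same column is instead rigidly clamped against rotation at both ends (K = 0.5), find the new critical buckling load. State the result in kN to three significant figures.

P_cr ≈ 4.46 kN

P_cr ∝ 1/K², so P_cr,new = P_cr,old × (K_old/K_new)² = 0.279 × (2/0.5)²
= 0.279 × 16.00 = 4.46 kN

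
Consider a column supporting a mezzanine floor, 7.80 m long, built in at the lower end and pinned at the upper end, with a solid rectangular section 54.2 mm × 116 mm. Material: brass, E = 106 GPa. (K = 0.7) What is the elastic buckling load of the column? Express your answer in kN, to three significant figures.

Buckling occurs about the weak axis: I_min = h·b³/12 with b = 54.2 mm (the shorter side).
I_min = 116×54.2³/12 = 1.539×10^6 mm⁴
I = 1.539×10^6 mm⁴ = 1.539×10^-6 m⁴
Effective length L_e = K·L = 0.7 × 7.80 = 5.460 m
P_cr = π²EI / L_e² = π² × 106×10⁹ × 1.539×10^-6 / 5.460² = 5.401×10^4 N

P_cr ≈ 54.0 kN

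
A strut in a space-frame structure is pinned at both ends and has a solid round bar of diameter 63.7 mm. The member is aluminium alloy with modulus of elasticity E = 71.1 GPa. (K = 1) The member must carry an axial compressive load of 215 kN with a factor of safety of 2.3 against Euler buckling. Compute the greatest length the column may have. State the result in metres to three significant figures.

I = πd⁴/64 = π×63.7⁴/64 = 8.082×10^5 mm⁴
I = 8.082×10^-7 m⁴
Required critical load P_cr = n·P = 2.3 × 215 = 494.5 kN = 4.945×10^5 N
From P_cr = π²EI/(K·L)²:  L = (1/K)·√(π²EI/P_cr) = (1/1)·√(π²×7.11×10^10×8.082×10^-7/4.945×10^5)
L = 1.07 m

L_max ≈ 1.07 m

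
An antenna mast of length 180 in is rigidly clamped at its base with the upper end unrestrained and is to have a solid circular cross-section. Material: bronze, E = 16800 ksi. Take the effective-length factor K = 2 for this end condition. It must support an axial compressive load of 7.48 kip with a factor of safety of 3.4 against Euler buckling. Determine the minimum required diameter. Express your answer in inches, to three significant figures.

Required P_cr = n·P = 3.4 × 7.48 = 25.43 kip
L_e = K·L = 2 × 180 = 360.0 in
Required I = P_cr·L_e²/(π²E) = 2.543×10^4 × 360.0² / (π² × 1.68×10^7) = 19.88 in⁴
Solid circle: I = πd⁴/64  ⇒  d = (64I/π)^(1/4) = (64×19.88/π)^(1/4) = 4.49 in

d ≈ 4.49 in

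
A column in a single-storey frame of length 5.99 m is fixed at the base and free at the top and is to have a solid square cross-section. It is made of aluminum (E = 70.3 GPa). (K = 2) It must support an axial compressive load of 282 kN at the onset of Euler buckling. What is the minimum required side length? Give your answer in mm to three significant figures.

a ≈ 163 mm

L_e = K·L = 2 × 5.99 = 11.98 m
Required I = P_cr·L_e²/(π²E) = 2.820×10^5 × 11.98² / (π² × 7.03×10^10) = 5.833×10^-5 m⁴
I_req = 5.833×10^7 mm⁴
Solid square: I = a⁴/12  ⇒  a = (12I)^(1/4) = (12×5.833×10^7)^(1/4) = 163 mm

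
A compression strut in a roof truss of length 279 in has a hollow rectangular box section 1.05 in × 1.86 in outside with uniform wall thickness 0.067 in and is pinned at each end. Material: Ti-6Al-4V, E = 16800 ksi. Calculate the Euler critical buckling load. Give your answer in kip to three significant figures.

Inner dimensions: h_i = 1.86 − 2×0.067 = 1.726 in, b_i = 1.05 − 2×0.067 = 0.9160 in
Weak-axis I_min = (h_o·b_o³ − h_i·b_i³)/12 with b_o = 1.05, b_i = 0.9160 in (shorter outer/inner sides).
I_min = (1.86×1.05³ − 1.726×0.9160³)/12 = 6.889×10^-2 in⁴
Effective length L_e = K·L = 1 × 279 = 279.0 in
P_cr = π²EI / L_e² = π² × 16800×10³ × 6.889×10^-2 / 279.0² = 146.7 lb

P_cr ≈ 0.147 kip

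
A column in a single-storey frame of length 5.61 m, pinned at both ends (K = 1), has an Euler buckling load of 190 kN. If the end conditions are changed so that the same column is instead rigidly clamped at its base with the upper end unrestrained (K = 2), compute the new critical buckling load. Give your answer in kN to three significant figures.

P_cr ∝ 1/K², so P_cr,new = P_cr,old × (K_old/K_new)² = 190 × (1/2)²
= 190 × 0.2500 = 47.5 kN

P_cr ≈ 47.5 kN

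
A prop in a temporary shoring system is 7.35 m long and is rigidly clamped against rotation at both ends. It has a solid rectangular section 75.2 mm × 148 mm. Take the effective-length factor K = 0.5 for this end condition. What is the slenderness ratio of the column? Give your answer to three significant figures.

λ ≈ 169

Buckling occurs about the weak axis: I_min = h·b³/12 with b = 75.2 mm (the shorter side).
I_min = 148×75.2³/12 = 5.245×10^6 mm⁴
A = 1.113×10^4 mm²;  r_min = √(I/A) = √(5.245×10^6/1.113×10^4) = 21.71 mm
L_e = K·L = 0.5 × 7.35 m = 3.675 m = 3675.0 mm
λ = L_e / r_min = 3675.0 / 21.71 = 169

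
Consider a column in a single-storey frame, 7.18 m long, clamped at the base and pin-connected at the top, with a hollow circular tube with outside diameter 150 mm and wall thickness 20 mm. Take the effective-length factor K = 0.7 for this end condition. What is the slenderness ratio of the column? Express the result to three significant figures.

λ ≈ 108

Inner diameter d_i = 150 − 2×20 = 110.0 mm
I = π(d_o⁴ − d_i⁴)/64 = π(150⁴ − 110.0⁴)/64 = 1.766×10^7 mm⁴
A = 8.168×10^3 mm²;  r_min = √(I/A) = √(1.766×10^7/8.168×10^3) = 46.50 mm
L_e = K·L = 0.7 × 7.18 m = 5.026 m = 5026.0 mm
λ = L_e / r_min = 5026.0 / 46.50 = 108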